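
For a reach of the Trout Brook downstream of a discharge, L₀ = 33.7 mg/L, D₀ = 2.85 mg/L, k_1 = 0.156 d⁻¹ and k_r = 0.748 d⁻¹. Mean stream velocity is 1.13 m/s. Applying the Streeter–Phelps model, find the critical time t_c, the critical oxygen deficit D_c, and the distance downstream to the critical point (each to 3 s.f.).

t_c ≈ 1.99 d; D_c ≈ 5.15 mg/L; x_c ≈ 195 km

t_c = [1/(k_r−k_1)] ln[(k_r/k_1)(1 − D₀(k_r−k_1)/(k_1 L₀))]
= [1/(0.748−0.156)] ln[(0.748/0.156)(1 − 2.85×0.5920/(0.156×33.7))]
= (1/0.5920) ln[4.795 × 0.6791] = 1.689 × ln(3.256) = 1.689 × 1.181 = 1.994 d.
D_c = (k_1/k_r) L₀ e^(−k_1 t_c) = (0.156/0.748) × 33.7 × e^(−0.156×1.994) = 0.2086 × 33.7 × 0.7327 = 5.149 mg/L.
x_c = v t_c = 1.13 m/s × 1.994 d × 86400 s/d = 194700 m ≈ 195 km.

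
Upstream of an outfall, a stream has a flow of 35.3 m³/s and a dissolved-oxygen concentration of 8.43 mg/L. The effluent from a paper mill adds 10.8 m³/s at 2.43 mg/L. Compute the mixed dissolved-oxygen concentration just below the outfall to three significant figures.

Flow-weighted mixing: C = (Q_r C_r + Q_w C_w)/(Q_r + Q_w)
= (35.3×8.43 + 10.8×2.43)/(35.3 + 10.8) = 323.8/46.10 = 7.024 mg/L.

7.02 mg/L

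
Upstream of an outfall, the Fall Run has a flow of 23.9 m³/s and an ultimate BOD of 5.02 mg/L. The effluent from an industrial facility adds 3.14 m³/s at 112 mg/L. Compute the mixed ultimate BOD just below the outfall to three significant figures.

17.4 mg/L

Flow-weighted mixing: C = (Q_r C_r + Q_w C_w)/(Q_r + Q_w)
= (23.9×5.02 + 3.14×112)/(23.9 + 3.14) = 471.7/27.04 = 17.44 mg/L.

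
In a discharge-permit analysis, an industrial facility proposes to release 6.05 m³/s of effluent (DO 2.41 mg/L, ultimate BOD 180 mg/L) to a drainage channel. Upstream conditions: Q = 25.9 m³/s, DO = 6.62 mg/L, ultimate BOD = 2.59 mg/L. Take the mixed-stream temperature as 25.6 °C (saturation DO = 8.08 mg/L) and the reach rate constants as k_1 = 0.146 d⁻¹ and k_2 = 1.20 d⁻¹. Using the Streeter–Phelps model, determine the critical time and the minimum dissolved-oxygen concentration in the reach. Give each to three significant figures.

t_c ≈ 1.43 d; minimum DO ≈ 4.51 mg/L

Mixed DO = (25.9×6.62 + 6.05×2.41)/(25.9+6.05) = 186.0/31.95 = 5.823 mg/L.
Mixed L₀ = (25.9×2.59 + 6.05×180)/(31.95) = 1156/31.95 = 36.18 mg/L.
Initial deficit D₀ = C_s − DO₀ = 8.08 − 5.823 = 2.257 mg/L.
t_c = (1/1.054) ln[(1.20/0.146)(1 − 2.257×1.054/(0.146×36.18))] = 0.9488 × ln(4.518) = 1.431 d.
D_c = (0.146/1.20) × 36.18 × e^(−0.146×1.431) = 0.1217 × 36.18 × 0.8115 = 3.572 mg/L.
Minimum DO = 8.08 − 3.572 = 4.508 mg/L.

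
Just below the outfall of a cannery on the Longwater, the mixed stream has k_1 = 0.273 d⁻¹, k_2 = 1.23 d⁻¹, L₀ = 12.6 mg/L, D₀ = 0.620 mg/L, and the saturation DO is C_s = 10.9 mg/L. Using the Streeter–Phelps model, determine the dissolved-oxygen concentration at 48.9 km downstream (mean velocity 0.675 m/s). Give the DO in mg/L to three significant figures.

DO ≈ 9.10 mg/L

Travel time t = x/v = 48.9 km / (0.675 m/s) = 48900 m / 0.675 m/s = 72440 s = 0.8385 d.
k_1 L₀/(k_2−k_1) = 0.273×12.6/(1.23−0.273) = 3.440/0.9570 = 3.594 mg/L.
e^(−k_1 t) = e^(−0.273×0.8385) = 0.7954; e^(−k_2 t) = e^(−1.23×0.8385) = 0.3565.
D = 3.594 × (0.7954 − 0.3565) + 0.620 × 0.3565 = 1.577 + 0.2211 = 1.799 mg/L.
DO = C_s − D = 10.9 − 1.799 = 9.101 mg/L.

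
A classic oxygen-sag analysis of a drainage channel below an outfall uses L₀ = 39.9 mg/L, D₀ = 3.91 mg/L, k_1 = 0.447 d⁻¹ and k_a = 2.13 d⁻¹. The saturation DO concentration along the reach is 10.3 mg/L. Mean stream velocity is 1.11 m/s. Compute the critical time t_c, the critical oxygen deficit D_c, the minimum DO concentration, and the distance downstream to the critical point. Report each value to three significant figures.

At the critical point dD/dt = 0, so k_1 L₀ e^(−k_1 t) = k_a D. Substituting D(t) from the Streeter–Phelps equation and solving for t gives
t_c = ln[(k_a/k_1)(1 − D₀(k_a−k_1)/(k_1 L₀))] / (k_a−k_1).
Here k_a−k_1 = 1.683 d⁻¹ and 1 − D₀(k_a−k_1)/(k_1 L₀) = 1 − 3.91×1.683/(0.447×39.9) = 0.6310, so
t_c = ln(4.765 × 0.6310) / 1.683 = 1.101 / 1.683 = 0.6541 d.
L(t_c) = L₀ e^(−k_1 t_c) = 39.9 × 0.7465 = 29.78 mg/L, and at the critical point k_a D_c = k_1 L, so D_c = (0.447/2.13) × 29.78 = 6.250 mg/L.
Minimum DO = C_s − D_c = 10.3 − 6.250 = 4.050 mg/L.
x_c = v t_c = 1.11 m/s × 0.6541 d × 86400 s/d = 62740 m ≈ 62.7 km.

t_c ≈ 0.654 d; D_c ≈ 6.25 mg/L; min DO ≈ 4.05 mg/L; x_c ≈ 62.7 km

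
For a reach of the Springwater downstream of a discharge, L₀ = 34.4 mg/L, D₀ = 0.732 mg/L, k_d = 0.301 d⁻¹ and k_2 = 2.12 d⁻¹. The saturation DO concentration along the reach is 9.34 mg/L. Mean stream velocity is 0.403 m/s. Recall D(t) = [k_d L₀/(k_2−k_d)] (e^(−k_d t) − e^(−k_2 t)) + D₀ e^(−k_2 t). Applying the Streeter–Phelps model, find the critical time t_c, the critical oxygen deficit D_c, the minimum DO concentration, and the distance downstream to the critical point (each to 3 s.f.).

With k_2/k_d = 7.043 and 1 − D₀(k_2−k_d)/(k_d L₀) = 0.8714,
t_c = ln(7.043 × 0.8714) / (2.12 − 0.301) = ln(6.137) / 1.819 = 1.814/1.819 = 0.9975 d.
D_c = (k_d/k_2) L₀ e^(−k_d t_c) = (0.301/2.12) × 34.4 × e^(−0.301×0.9975) = 0.1420 × 34.4 × 0.7406 = 3.617 mg/L.
Minimum DO = C_s − D_c = 9.34 − 3.617 = 5.723 mg/L.
x_c = v t_c = 0.403 m/s × 0.9975 d × 86400 s/d = 34730 m ≈ 34.7 km.

t_c ≈ 0.997 d; D_c ≈ 3.62 mg/L; min DO ≈ 5.72 mg/L; x_c ≈ 34.7 km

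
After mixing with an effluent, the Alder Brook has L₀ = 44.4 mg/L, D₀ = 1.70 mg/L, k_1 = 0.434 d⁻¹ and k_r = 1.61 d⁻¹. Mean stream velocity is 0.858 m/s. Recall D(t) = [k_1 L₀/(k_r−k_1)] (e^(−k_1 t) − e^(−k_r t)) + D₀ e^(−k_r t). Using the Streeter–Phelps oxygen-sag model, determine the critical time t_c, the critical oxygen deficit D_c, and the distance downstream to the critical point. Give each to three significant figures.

t_c ≈ 1.02 d; D_c ≈ 7.68 mg/L; x_c ≈ 75.7 km

At the critical point dD/dt = 0, so k_1 L₀ e^(−k_1 t) = k_r D. Substituting D(t) from the Streeter–Phelps equation and solving for t gives
t_c = ln[(k_r/k_1)(1 − D₀(k_r−k_1)/(k_1 L₀))] / (k_r−k_1).
Here k_r−k_1 = 1.176 d⁻¹ and 1 − D₀(k_r−k_1)/(k_1 L₀) = 1 − 1.70×1.176/(0.434×44.4) = 0.8963, so
t_c = ln(3.710 × 0.8963) / 1.176 = 1.201 / 1.176 = 1.022 d.
L(t_c) = L₀ e^(−k_1 t_c) = 44.4 × 0.6419 = 28.50 mg/L, and at the critical point k_r D_c = k_1 L, so D_c = (0.434/1.61) × 28.50 = 7.682 mg/L.
x_c = v t_c = 0.858 m/s × 1.022 d × 86400 s/d = 75730 m ≈ 75.7 km.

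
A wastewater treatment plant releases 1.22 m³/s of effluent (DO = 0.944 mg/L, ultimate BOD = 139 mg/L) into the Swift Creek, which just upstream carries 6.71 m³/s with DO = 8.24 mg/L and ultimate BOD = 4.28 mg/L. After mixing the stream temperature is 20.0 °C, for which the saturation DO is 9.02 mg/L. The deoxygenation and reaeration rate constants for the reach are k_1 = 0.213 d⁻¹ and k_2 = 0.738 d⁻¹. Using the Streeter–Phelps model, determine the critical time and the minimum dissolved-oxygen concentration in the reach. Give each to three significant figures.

Mixed DO = (6.71×8.24 + 1.22×0.944)/(6.71+1.22) = 56.44/7.930 = 7.118 mg/L.
Mixed L₀ = (6.71×4.28 + 1.22×139)/(7.930) = 198.3/7.930 = 25.01 mg/L.
Initial deficit D₀ = C_s − DO₀ = 9.02 − 7.118 = 1.902 mg/L.
t_c = (1/0.5250) ln[(0.738/0.213)(1 − 1.902×0.5250/(0.213×25.01))] = 1.905 × ln(2.815) = 1.971 d.
D_c = (0.213/0.738) × 25.01 × e^(−0.213×1.971) = 0.2886 × 25.01 × 0.6571 = 4.742 mg/L.
Minimum DO = 9.02 − 4.742 = 4.278 mg/L.

t_c ≈ 1.97 d; minimum DO ≈ 4.28 mg/L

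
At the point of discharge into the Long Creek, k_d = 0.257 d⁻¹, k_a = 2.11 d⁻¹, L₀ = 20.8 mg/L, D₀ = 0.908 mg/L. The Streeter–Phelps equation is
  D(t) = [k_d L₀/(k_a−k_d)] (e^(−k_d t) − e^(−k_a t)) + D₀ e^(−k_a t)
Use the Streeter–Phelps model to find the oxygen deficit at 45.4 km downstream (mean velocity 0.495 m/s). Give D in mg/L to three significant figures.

D ≈ 1.99 mg/L

Travel time t = x/v = 45.4 km / (0.495 m/s) = 45400 m / 0.495 m/s = 91720 s = 1.062 d.
k_d L₀/(k_a−k_d) = 0.257×20.8/(2.11−0.257) = 5.346/1.853 = 2.885 mg/L.
e^(−k_d t) = e^(−0.257×1.062) = 0.7612; e^(−k_a t) = e^(−2.11×1.062) = 0.1065.
D = 2.885 × (0.7612 − 0.1065) + 0.908 × 0.1065 = 1.889 + 0.09668 = 1.986 mg/L.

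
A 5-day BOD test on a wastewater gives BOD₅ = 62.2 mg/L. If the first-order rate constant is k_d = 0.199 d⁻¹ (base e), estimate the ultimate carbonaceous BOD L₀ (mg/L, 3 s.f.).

L₀ ≈ 98.7 mg/L

BOD₅ = L₀(1 − e^(−5k_d)) ⇒ L₀ = BOD₅ / (1 − e^(−5×0.199))
= 62.2 / (1 − 0.3697) = 62.2 / 0.6303 = 98.69 mg/L.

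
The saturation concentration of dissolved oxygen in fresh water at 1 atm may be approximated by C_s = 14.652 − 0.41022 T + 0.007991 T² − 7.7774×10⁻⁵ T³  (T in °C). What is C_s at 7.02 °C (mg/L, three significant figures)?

C_s = 14.652 − 0.41022×7.02 + 0.007991×7.02² − 7.7774×10⁻⁵×7.02³ = 12.14 mg/L.

C_s ≈ 12.1 mg/L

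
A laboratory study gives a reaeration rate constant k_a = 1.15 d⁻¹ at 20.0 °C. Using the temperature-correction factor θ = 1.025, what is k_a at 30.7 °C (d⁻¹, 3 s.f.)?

k_a ≈ 1.50 d⁻¹

k_a(T₂) = k_a(T₁) · θ^(T₂−T₁) = 1.15 × 1.025^(30.7−20.0)
= 1.15 × 1.025^10.7 = 1.15 × 1.302 = 1.498 d⁻¹.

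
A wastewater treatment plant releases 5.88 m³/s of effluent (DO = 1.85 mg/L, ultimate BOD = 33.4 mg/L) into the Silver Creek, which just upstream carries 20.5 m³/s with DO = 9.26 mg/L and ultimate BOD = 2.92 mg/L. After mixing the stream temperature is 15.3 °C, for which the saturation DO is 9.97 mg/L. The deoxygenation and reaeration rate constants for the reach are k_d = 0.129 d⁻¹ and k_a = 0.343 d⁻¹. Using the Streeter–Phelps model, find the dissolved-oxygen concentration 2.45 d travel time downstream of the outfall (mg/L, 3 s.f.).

DO ≈ 7.21 mg/L

Mixed DO = (20.5×9.26 + 5.88×1.85)/(20.5+5.88) = 200.7/26.38 = 7.608 mg/L.
Mixed L₀ = (20.5×2.92 + 5.88×33.4)/(26.38) = 256.3/26.38 = 9.714 mg/L.
Initial deficit D₀ = C_s − DO₀ = 9.97 − 7.608 = 2.362 mg/L.
D(2.45) = [0.129×9.714/(0.343−0.129)](e^(−0.129×2.45) − e^(−0.343×2.45)) + 2.362 e^(−0.343×2.45)
= 5.856 × (0.7290 − 0.4316) + 2.362 × 0.4316 = 2.761 mg/L.
DO = 9.97 − 2.761 = 7.209 mg/L.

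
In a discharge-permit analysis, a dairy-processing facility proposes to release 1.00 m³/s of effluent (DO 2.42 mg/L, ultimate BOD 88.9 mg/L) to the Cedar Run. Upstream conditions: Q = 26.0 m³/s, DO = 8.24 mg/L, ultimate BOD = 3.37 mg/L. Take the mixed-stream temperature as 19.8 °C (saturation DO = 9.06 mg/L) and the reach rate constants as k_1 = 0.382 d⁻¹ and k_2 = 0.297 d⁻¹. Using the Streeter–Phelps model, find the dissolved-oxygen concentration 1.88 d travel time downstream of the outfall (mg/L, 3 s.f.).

DO ≈ 5.98 mg/L

Mixed DO = (26.0×8.24 + 1.00×2.42)/(26.0+1.00) = 216.7/27.00 = 8.024 mg/L.
Mixed L₀ = (26.0×3.37 + 1.00×88.9)/(27.00) = 176.5/27.00 = 6.538 mg/L.
Initial deficit D₀ = C_s − DO₀ = 9.06 − 8.024 = 1.036 mg/L.
D(1.88) = [0.382×6.538/(0.297−0.382)](e^(−0.382×1.88) − e^(−0.297×1.88)) + 1.036 e^(−0.297×1.88)
= -29.38 × (0.4876 − 0.5721) + 1.036 × 0.5721 = 3.075 mg/L.
DO = 9.06 − 3.075 = 5.985 mg/L.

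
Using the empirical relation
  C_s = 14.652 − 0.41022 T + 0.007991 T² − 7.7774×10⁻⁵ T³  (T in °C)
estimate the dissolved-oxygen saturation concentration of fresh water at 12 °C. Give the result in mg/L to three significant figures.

C_s = 14.652 − 0.41022×12 + 0.007991×12² − 7.7774×10⁻⁵×12³ = 10.75 mg/L.

C_s ≈ 10.7 mg/L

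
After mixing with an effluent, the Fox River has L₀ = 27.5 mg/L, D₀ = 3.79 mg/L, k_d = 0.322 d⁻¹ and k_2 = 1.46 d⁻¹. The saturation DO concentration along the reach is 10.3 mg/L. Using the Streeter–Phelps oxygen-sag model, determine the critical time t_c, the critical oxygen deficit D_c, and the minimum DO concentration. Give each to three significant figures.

t_c = [1/(k_2−k_d)] ln[(k_2/k_d)(1 − D₀(k_2−k_d)/(k_d L₀))]
= [1/(1.46−0.322)] ln[(1.46/0.322)(1 − 3.79×1.138/(0.322×27.5))]
= (1/1.138) ln[4.534 × 0.5129] = 0.8787 × ln(2.326) = 0.8787 × 0.8440 = 0.7417 d.
L(t_c) = L₀ e^(−k_d t_c) = 27.5 × 0.7876 = 21.66 mg/L, and at the critical point k_2 D_c = k_d L, so D_c = (0.322/1.46) × 21.66 = 4.777 mg/L.
Minimum DO = C_s − D_c = 10.3 − 4.777 = 5.523 mg/L.

t_c ≈ 0.742 d; D_c ≈ 4.78 mg/L; min DO ≈ 5.52 mg/L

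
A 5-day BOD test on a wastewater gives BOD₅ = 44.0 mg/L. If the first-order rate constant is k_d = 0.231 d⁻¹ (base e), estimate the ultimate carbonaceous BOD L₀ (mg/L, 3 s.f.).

BOD₅ = L₀(1 − e^(−5k_d)) ⇒ L₀ = BOD₅ / (1 − e^(−5×0.231))
= 44.0 / (1 − 0.3151) = 44.0 / 0.6849 = 64.24 mg/L.

L₀ ≈ 64.2 mg/L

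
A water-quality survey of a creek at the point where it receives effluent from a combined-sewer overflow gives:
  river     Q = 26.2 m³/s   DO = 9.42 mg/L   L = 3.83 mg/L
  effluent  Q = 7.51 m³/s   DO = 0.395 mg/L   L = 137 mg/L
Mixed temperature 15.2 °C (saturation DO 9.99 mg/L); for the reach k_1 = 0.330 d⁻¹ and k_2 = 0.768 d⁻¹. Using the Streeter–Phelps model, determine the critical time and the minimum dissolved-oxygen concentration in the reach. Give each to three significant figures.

t_c ≈ 1.68 d; minimum DO ≈ 1.73 mg/L

Mixed DO = (26.2×9.42 + 7.51×0.395)/(26.2+7.51) = 249.8/33.71 = 7.409 mg/L.
Mixed L₀ = (26.2×3.83 + 7.51×137)/(33.71) = 1129/33.71 = 33.50 mg/L.
Initial deficit D₀ = C_s − DO₀ = 9.99 − 7.409 = 2.581 mg/L.
t_c = (1/0.4380) ln[(0.768/0.330)(1 − 2.581×0.4380/(0.330×33.50))] = 2.283 × ln(2.089) = 1.682 d.
D_c = (0.330/0.768) × 33.50 × e^(−0.330×1.682) = 0.4297 × 33.50 × 0.5740 = 8.262 mg/L.
Minimum DO = 9.99 − 8.262 = 1.728 mg/L.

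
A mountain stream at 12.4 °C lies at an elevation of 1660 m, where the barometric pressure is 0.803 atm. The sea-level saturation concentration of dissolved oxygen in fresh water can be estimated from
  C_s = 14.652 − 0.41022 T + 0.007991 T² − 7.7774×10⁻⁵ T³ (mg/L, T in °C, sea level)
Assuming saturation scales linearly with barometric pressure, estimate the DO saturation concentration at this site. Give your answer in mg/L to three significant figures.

C_s ≈ 8.55 mg/L

At sea level: C_s = 14.652 − 0.41022×12.4 + 0.007991×12.4² − 7.7774×10⁻⁵×12.4³ = 10.65 mg/L.
Pressure correction: C_s' = 10.65 × 0.803 = 8.548 mg/L.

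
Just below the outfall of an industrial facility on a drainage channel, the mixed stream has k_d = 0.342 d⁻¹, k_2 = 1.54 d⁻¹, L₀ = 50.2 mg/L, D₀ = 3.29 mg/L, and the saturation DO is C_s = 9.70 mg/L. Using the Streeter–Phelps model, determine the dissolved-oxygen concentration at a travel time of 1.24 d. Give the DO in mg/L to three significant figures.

DO ≈ 1.96 mg/L

k_d L₀/(k_2−k_d) = 0.342×50.2/(1.54−0.342) = 17.17/1.198 = 14.33 mg/L.
e^(−k_d t) = e^(−0.342×1.240) = 0.6544; e^(−k_2 t) = e^(−1.54×1.240) = 0.1481.
D = 14.33 × (0.6544 − 0.1481) + 3.29 × 0.1481 = 7.255 + 0.4874 = 7.742 mg/L.
DO = C_s − D = 9.70 − 7.742 = 1.958 mg/L.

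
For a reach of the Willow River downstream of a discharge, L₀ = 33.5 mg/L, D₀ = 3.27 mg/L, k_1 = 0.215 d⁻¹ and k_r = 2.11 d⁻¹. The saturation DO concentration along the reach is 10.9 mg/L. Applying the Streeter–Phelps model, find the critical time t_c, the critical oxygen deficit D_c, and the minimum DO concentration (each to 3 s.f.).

At the critical point dD/dt = 0, so k_1 L₀ e^(−k_1 t) = k_r D. Substituting D(t) from the Streeter–Phelps equation and solving for t gives
t_c = ln[(k_r/k_1)(1 − D₀(k_r−k_1)/(k_1 L₀))] / (k_r−k_1).
Here k_r−k_1 = 1.895 d⁻¹ and 1 − D₀(k_r−k_1)/(k_1 L₀) = 1 − 3.27×1.895/(0.215×33.5) = 0.1397, so
t_c = ln(9.814 × 0.1397) / 1.895 = 0.3152 / 1.895 = 0.1663 d.
D_c = (k_1/k_r) L₀ e^(−k_1 t_c) = (0.215/2.11) × 33.5 × e^(−0.215×0.1663) = 0.1019 × 33.5 × 0.9649 = 3.294 mg/L.
Minimum DO = C_s − D_c = 10.9 − 3.294 = 7.606 mg/L.

t_c ≈ 0.166 d; D_c ≈ 3.29 mg/L; min DO ≈ 7.61 mg/L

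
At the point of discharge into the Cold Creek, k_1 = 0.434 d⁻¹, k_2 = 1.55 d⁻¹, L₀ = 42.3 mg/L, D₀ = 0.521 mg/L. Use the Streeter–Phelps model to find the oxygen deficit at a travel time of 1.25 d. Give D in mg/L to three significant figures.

D ≈ 7.27 mg/L

k_1 L₀/(k_2−k_1) = 0.434×42.3/(1.55−0.434) = 18.36/1.116 = 16.45 mg/L.
e^(−k_1 t) = e^(−0.434×1.250) = 0.5813; e^(−k_2 t) = e^(−1.55×1.250) = 0.1441.
D = 16.45 × (0.5813 − 0.1441) + 0.521 × 0.1441 = 7.192 + 0.07506 = 7.267 mg/L.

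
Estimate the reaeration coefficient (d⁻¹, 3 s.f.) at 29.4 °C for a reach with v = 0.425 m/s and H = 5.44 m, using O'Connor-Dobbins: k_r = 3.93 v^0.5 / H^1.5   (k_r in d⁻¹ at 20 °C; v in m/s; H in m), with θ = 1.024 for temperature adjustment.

k_r(20) = 3.93 × 0.425^0.5 / 5.44^1.5 = 3.93 × 0.6519 / 12.69 = 0.2019 d⁻¹.
k_r(29.4) = 0.2019 × 1.024^(29.4−20) = 0.2019 × 1.250 = 0.2524 d⁻¹.

k_r ≈ 0.252 d⁻¹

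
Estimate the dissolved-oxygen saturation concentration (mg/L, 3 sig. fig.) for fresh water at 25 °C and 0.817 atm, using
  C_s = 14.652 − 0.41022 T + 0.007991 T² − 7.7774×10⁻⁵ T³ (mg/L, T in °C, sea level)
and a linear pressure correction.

C_s ≈ 6.68 mg/L

At sea level: C_s = 14.652 − 0.41022×25 + 0.007991×25² − 7.7774×10⁻⁵×25³ = 8.176 mg/L.
Pressure correction: C_s' = 8.176 × 0.817 = 6.680 mg/L.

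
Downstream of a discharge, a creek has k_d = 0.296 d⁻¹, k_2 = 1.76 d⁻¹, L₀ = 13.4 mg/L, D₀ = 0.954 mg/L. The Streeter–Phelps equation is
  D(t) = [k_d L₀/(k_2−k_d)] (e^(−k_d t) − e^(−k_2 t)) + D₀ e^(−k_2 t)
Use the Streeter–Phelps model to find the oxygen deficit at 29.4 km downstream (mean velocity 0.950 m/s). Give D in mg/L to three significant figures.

D ≈ 1.50 mg/L

Travel time t = x/v = 29.4 km / (0.950 m/s) = 29400 m / 0.950 m/s = 30950 s = 0.3582 d.
k_d L₀/(k_2−k_d) = 0.296×13.4/(1.76−0.296) = 3.966/1.464 = 2.709 mg/L.
e^(−k_d t) = e^(−0.296×0.3582) = 0.8994; e^(−k_2 t) = e^(−1.76×0.3582) = 0.5324.
D = 2.709 × (0.8994 − 0.5324) + 0.954 × 0.5324 = 0.9944 + 0.5079 = 1.502 mg/L.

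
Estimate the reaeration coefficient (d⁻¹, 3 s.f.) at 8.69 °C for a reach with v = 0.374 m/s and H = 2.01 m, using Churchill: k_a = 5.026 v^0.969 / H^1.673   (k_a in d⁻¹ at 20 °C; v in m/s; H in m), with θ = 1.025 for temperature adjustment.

k_a(20) = 5.026 × 0.374^0.969 / 2.01^1.673 = 5.026 × 0.3856 / 3.215 = 0.6027 d⁻¹.
k_a(8.69) = 0.6027 × 1.025^(8.69−20) = 0.6027 × 0.7563 = 0.4558 d⁻¹.

k_a ≈ 0.456 d⁻¹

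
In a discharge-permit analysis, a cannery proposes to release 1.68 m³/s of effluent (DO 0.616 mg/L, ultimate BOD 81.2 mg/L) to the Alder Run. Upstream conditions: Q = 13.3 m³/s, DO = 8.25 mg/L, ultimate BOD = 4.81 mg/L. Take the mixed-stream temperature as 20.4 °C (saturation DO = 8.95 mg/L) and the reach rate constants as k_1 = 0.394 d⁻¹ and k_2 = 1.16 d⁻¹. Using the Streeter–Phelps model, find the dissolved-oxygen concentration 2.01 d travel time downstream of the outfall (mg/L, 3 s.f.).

Mixed DO = (13.3×8.25 + 1.68×0.616)/(13.3+1.68) = 110.8/14.98 = 7.394 mg/L.
Mixed L₀ = (13.3×4.81 + 1.68×81.2)/(14.98) = 200.4/14.98 = 13.38 mg/L.
Initial deficit D₀ = C_s − DO₀ = 8.95 − 7.394 = 1.556 mg/L.
D(2.01) = [0.394×13.38/(1.16−0.394)](e^(−0.394×2.01) − e^(−1.16×2.01)) + 1.556 e^(−1.16×2.01)
= 6.881 × (0.4530 − 0.09714) + 1.556 × 0.09714 = 2.599 mg/L.
DO = 8.95 − 2.599 = 6.351 mg/L.

DO ≈ 6.35 mg/L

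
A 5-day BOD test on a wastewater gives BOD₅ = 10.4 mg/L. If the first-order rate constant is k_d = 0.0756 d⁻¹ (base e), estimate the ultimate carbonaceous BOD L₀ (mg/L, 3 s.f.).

L₀ ≈ 33.0 mg/L

BOD₅ = L₀(1 − e^(−5k_d)) ⇒ L₀ = BOD₅ / (1 − e^(−5×0.0756))
= 10.4 / (1 − 0.6852) = 10.4 / 0.3148 = 33.04 mg/L.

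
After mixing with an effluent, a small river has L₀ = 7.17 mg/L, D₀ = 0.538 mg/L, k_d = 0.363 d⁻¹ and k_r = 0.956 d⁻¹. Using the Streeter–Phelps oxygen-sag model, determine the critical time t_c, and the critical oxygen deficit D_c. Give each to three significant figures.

t_c = [1/(k_r−k_d)] ln[(k_r/k_d)(1 − D₀(k_r−k_d)/(k_d L₀))]
= [1/(0.956−0.363)] ln[(0.956/0.363)(1 − 0.538×0.5930/(0.363×7.17))]
= (1/0.5930) ln[2.634 × 0.8774] = 1.686 × ln(2.311) = 1.686 × 0.8376 = 1.412 d.
D_c = (k_d/k_r) L₀ e^(−k_d t_c) = (0.363/0.956) × 7.17 × e^(−0.363×1.412) = 0.3797 × 7.17 × 0.5989 = 1.630 mg/L.

t_c ≈ 1.41 d; D_c ≈ 1.63 mg/L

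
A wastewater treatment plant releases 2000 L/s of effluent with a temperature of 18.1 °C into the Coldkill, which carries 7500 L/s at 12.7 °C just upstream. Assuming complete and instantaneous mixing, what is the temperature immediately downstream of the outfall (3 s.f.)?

13.8 °C

Flow-weighted mixing: C = (Q_r C_r + Q_w C_w)/(Q_r + Q_w)
= (7500×12.7 + 2000×18.1)/(7500 + 2000) = 131400/9500 = 13.84 °C.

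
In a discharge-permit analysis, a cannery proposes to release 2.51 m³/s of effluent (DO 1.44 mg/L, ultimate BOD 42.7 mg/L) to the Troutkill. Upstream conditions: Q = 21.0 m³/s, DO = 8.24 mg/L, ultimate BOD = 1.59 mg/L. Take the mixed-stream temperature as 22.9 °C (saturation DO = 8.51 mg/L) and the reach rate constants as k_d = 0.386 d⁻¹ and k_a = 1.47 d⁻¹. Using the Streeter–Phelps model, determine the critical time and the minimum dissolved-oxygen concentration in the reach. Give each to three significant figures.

Mixed DO = (21.0×8.24 + 2.51×1.44)/(21.0+2.51) = 176.7/23.51 = 7.514 mg/L.
Mixed L₀ = (21.0×1.59 + 2.51×42.7)/(23.51) = 140.6/23.51 = 5.979 mg/L.
Initial deficit D₀ = C_s − DO₀ = 8.51 − 7.514 = 0.9960 mg/L.
t_c = (1/1.084) ln[(1.47/0.386)(1 − 0.9960×1.084/(0.386×5.979))] = 0.9225 × ln(2.027) = 0.6517 d.
D_c = (0.386/1.47) × 5.979 × e^(−0.386×0.6517) = 0.2626 × 5.979 × 0.7776 = 1.221 mg/L.
Minimum DO = 8.51 − 1.221 = 7.289 mg/L.

t_c ≈ 0.652 d; minimum DO ≈ 7.29 mg/L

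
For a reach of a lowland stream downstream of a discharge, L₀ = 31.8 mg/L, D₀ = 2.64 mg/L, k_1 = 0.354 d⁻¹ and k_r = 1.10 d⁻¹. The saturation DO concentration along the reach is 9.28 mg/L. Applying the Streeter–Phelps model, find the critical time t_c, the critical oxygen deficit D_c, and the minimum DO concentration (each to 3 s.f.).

t_c = [1/(k_r−k_1)] ln[(k_r/k_1)(1 − D₀(k_r−k_1)/(k_1 L₀))]
= [1/(1.10−0.354)] ln[(1.10/0.354)(1 − 2.64×0.7460/(0.354×31.8))]
= (1/0.7460) ln[3.107 × 0.8251] = 1.340 × ln(2.564) = 1.340 × 0.9415 = 1.262 d.
D_c = (k_1/k_r) L₀ e^(−k_1 t_c) = (0.354/1.10) × 31.8 × e^(−0.354×1.262) = 0.3218 × 31.8 × 0.6397 = 6.547 mg/L.
Minimum DO = C_s − D_c = 9.28 − 6.547 = 2.733 mg/L.

t_c ≈ 1.26 d; D_c ≈ 6.55 mg/L; min DO ≈ 2.73 mg/L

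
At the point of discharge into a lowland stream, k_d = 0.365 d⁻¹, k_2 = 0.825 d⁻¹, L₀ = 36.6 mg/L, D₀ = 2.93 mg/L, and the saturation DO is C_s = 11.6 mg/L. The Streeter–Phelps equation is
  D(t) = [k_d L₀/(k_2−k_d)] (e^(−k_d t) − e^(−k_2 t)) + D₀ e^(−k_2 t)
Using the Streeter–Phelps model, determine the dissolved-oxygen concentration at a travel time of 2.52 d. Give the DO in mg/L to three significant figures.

DO ≈ 3.29 mg/L

k_d L₀/(k_2−k_d) = 0.365×36.6/(0.825−0.365) = 13.36/0.4600 = 29.04 mg/L.
e^(−k_d t) = e^(−0.365×2.520) = 0.3986; e^(−k_2 t) = e^(−0.825×2.520) = 0.1251.
D = 29.04 × (0.3986 − 0.1251) + 2.93 × 0.1251 = 7.944 + 0.3664 = 8.310 mg/L.
DO = C_s − D = 11.6 − 8.310 = 3.290 mg/L.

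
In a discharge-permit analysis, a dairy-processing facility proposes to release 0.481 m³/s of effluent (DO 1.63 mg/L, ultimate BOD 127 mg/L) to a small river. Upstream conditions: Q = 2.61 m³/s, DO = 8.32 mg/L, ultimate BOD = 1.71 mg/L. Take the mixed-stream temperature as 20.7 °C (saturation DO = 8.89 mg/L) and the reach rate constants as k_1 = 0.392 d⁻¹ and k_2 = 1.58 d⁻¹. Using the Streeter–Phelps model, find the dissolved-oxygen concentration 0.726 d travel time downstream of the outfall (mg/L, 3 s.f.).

Mixed DO = (2.61×8.32 + 0.481×1.63)/(2.61+0.481) = 22.50/3.091 = 7.279 mg/L.
Mixed L₀ = (2.61×1.71 + 0.481×127)/(3.091) = 65.55/3.091 = 21.21 mg/L.
Initial deficit D₀ = C_s − DO₀ = 8.89 − 7.279 = 1.611 mg/L.
D(0.726) = [0.392×21.21/(1.58−0.392)](e^(−0.392×0.726) − e^(−1.58×0.726)) + 1.611 e^(−1.58×0.726)
= 6.998 × (0.7523 − 0.3176) + 1.611 × 0.3176 = 3.554 mg/L.
DO = 8.89 − 3.554 = 5.336 mg/L.

DO ≈ 5.34 mg/L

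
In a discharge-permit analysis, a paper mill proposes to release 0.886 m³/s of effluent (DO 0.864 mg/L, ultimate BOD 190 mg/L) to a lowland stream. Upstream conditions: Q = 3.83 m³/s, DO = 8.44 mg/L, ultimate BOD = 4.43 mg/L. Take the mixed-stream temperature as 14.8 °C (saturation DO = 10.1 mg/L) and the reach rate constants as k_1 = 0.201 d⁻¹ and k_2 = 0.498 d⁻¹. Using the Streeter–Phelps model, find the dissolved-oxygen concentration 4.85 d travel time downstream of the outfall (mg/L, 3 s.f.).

Mixed DO = (3.83×8.44 + 0.886×0.864)/(3.83+0.886) = 33.09/4.716 = 7.017 mg/L.
Mixed L₀ = (3.83×4.43 + 0.886×190)/(4.716) = 185.3/4.716 = 39.29 mg/L.
Initial deficit D₀ = C_s − DO₀ = 10.1 − 7.017 = 3.083 mg/L.
D(4.85) = [0.201×39.29/(0.498−0.201)](e^(−0.201×4.85) − e^(−0.498×4.85)) + 3.083 e^(−0.498×4.85)
= 26.59 × (0.3772 − 0.08934) + 3.083 × 0.08934 = 7.932 mg/L.
DO = 10.1 − 7.932 = 2.168 mg/L.

DO ≈ 2.17 mg/L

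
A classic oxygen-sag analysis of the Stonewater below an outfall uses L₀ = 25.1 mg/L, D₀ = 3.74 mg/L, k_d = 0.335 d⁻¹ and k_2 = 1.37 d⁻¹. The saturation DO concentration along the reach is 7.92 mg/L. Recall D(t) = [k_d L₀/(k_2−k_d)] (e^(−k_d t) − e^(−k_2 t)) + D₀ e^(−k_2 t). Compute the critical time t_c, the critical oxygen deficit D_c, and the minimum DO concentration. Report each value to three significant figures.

t_c = [1/(k_2−k_d)] ln[(k_2/k_d)(1 − D₀(k_2−k_d)/(k_d L₀))]
= [1/(1.37−0.335)] ln[(1.37/0.335)(1 − 3.74×1.035/(0.335×25.1))]
= (1/1.035) ln[4.090 × 0.5396] = 0.9662 × ln(2.207) = 0.9662 × 0.7916 = 0.7648 d.
D_c = (k_d/k_2) L₀ e^(−k_d t_c) = (0.335/1.37) × 25.1 × e^(−0.335×0.7648) = 0.2445 × 25.1 × 0.7740 = 4.750 mg/L.
Minimum DO = C_s − D_c = 7.92 − 4.750 = 3.170 mg/L.

t_c ≈ 0.765 d; D_c ≈ 4.75 mg/L; min DO ≈ 3.17 mg/L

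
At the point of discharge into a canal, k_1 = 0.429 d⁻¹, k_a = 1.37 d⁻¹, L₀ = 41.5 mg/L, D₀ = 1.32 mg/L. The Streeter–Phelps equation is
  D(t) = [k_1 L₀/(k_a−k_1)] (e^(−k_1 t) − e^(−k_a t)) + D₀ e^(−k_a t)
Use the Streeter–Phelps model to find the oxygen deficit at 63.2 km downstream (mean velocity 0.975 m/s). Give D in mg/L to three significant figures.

D ≈ 7.42 mg/L

Travel time t = x/v = 63.2 km / (0.975 m/s) = 63200 m / 0.975 m/s = 64820 s = 0.7502 d.
k_1 L₀/(k_a−k_1) = 0.429×41.5/(1.37−0.429) = 17.80/0.9410 = 18.92 mg/L.
e^(−k_1 t) = e^(−0.429×0.7502) = 0.7248; e^(−k_a t) = e^(−1.37×0.7502) = 0.3578.
D = 18.92 × (0.7248 − 0.3578) + 1.32 × 0.3578 = 6.944 + 0.4723 = 7.416 mg/L.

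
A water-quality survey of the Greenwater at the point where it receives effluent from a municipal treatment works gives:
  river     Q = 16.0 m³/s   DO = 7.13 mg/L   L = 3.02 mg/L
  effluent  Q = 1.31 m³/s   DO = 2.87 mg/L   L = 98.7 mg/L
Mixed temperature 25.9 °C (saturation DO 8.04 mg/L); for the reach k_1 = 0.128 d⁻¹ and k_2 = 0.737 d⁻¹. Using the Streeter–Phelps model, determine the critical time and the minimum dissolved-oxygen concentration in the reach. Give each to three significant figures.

Mixed DO = (16.0×7.13 + 1.31×2.87)/(16.0+1.31) = 117.8/17.31 = 6.808 mg/L.
Mixed L₀ = (16.0×3.02 + 1.31×98.7)/(17.31) = 177.6/17.31 = 10.26 mg/L.
Initial deficit D₀ = C_s − DO₀ = 8.04 − 6.808 = 1.232 mg/L.
t_c = (1/0.6090) ln[(0.737/0.128)(1 − 1.232×0.6090/(0.128×10.26))] = 1.642 × ln(2.468) = 1.483 d.
D_c = (0.128/0.737) × 10.26 × e^(−0.128×1.483) = 0.1737 × 10.26 × 0.8271 = 1.474 mg/L.
Minimum DO = 8.04 − 1.474 = 6.566 mg/L.

t_c ≈ 1.48 d; minimum DO ≈ 6.57 mg/L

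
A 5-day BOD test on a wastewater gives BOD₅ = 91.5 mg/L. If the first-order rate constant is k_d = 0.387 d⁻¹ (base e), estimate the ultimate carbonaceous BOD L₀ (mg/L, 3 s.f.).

BOD₅ = L₀(1 − e^(−5k_d)) ⇒ L₀ = BOD₅ / (1 − e^(−5×0.387))
= 91.5 / (1 − 0.1444) = 91.5 / 0.8556 = 106.9 mg/L.

L₀ ≈ 107 mg/L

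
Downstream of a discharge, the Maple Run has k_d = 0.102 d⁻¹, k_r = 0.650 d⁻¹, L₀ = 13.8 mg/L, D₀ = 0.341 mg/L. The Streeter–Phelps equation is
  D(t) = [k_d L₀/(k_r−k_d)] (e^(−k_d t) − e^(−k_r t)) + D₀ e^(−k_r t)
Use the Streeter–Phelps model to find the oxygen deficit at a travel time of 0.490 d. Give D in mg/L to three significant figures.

D ≈ 0.823 mg/L

k_d L₀/(k_r−k_d) = 0.102×13.8/(0.650−0.102) = 1.408/0.5480 = 2.569 mg/L.
e^(−k_d t) = e^(−0.102×0.4900) = 0.9512; e^(−k_r t) = e^(−0.650×0.4900) = 0.7272.
D = 2.569 × (0.9512 − 0.7272) + 0.341 × 0.7272 = 0.5754 + 0.2480 = 0.8234 mg/L.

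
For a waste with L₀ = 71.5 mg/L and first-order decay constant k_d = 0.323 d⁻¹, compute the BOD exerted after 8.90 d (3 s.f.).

y_t = L₀(1 − e^(−k_d t)) = 71.5 × (1 − e^(−0.323×8.90))
= 71.5 × (1 − 0.05643) = 71.5 × 0.9436 = 67.47 mg/L.

y ≈ 67.5 mg/L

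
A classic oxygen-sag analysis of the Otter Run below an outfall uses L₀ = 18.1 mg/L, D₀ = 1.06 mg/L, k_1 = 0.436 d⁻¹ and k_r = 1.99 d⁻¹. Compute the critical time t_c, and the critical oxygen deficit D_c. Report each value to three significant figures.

At the critical point dD/dt = 0, so k_1 L₀ e^(−k_1 t) = k_r D. Substituting D(t) from the Streeter–Phelps equation and solving for t gives
t_c = ln[(k_r/k_1)(1 − D₀(k_r−k_1)/(k_1 L₀))] / (k_r−k_1).
Here k_r−k_1 = 1.554 d⁻¹ and 1 − D₀(k_r−k_1)/(k_1 L₀) = 1 − 1.06×1.554/(0.436×18.1) = 0.7913, so
t_c = ln(4.564 × 0.7913) / 1.554 = 1.284 / 1.554 = 0.8263 d.
D_c = (k_1/k_r) L₀ e^(−k_1 t_c) = (0.436/1.99) × 18.1 × e^(−0.436×0.8263) = 0.2191 × 18.1 × 0.6975 = 2.766 mg/L.

t_c ≈ 0.826 d; D_c ≈ 2.77 mg/L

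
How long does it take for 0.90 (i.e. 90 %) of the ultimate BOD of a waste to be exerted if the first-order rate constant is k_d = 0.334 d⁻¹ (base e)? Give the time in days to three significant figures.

y/L₀ = 1 − e^(−k_d t) = 0.90 ⇒ e^(−k_d t) = 0.100
t = −ln(0.100) / 0.334 = 2.303 / 0.334 = 6.894 d.

t ≈ 6.89 d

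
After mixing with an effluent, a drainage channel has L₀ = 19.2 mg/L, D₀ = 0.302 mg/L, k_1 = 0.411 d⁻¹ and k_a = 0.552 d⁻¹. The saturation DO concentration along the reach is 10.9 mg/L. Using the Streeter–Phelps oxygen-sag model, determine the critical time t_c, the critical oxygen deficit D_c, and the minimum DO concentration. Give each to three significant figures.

With k_a/k_1 = 1.343 and 1 − D₀(k_a−k_1)/(k_1 L₀) = 0.9946,
t_c = ln(1.343 × 0.9946) / (0.552 − 0.411) = ln(1.336) / 0.1410 = 0.2895/0.1410 = 2.054 d.
D_c = (k_1/k_a) L₀ e^(−k_1 t_c) = (0.411/0.552) × 19.2 × e^(−0.411×2.054) = 0.7446 × 19.2 × 0.4300 = 6.147 mg/L.
Minimum DO = C_s − D_c = 10.9 − 6.147 = 4.753 mg/L.

t_c ≈ 2.05 d; D_c ≈ 6.15 mg/L; min DO ≈ 4.75 mg/L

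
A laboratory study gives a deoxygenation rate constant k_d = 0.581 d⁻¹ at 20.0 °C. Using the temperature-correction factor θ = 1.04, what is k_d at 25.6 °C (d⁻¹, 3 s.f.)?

k_d(T₂) = k_d(T₁) · θ^(T₂−T₁) = 0.581 × 1.04^(25.6−20.0)
= 0.581 × 1.04^5.60 = 0.581 × 1.246 = 0.7237 d⁻¹.

k_d ≈ 0.724 d⁻¹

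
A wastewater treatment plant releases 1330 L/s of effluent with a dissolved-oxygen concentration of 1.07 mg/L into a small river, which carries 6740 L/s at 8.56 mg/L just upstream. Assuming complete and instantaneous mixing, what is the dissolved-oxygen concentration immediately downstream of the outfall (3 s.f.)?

Flow-weighted mixing: C = (Q_r C_r + Q_w C_w)/(Q_r + Q_w)
= (6740×8.56 + 1330×1.07)/(6740 + 1330) = 59120/8070 = 7.326 mg/L.

7.33 mg/L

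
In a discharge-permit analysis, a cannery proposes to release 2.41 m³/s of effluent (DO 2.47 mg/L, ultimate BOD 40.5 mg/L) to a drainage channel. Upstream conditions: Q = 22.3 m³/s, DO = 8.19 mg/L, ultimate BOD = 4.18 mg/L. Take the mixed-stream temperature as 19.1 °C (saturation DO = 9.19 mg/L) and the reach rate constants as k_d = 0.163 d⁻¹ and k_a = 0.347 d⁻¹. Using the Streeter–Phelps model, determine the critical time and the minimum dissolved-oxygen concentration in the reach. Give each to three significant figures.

t_c ≈ 2.70 d; minimum DO ≈ 6.85 mg/L

Mixed DO = (22.3×8.19 + 2.41×2.47)/(22.3+2.41) = 188.6/24.71 = 7.632 mg/L.
Mixed L₀ = (22.3×4.18 + 2.41×40.5)/(24.71) = 190.8/24.71 = 7.722 mg/L.
Initial deficit D₀ = C_s − DO₀ = 9.19 − 7.632 = 1.558 mg/L.
t_c = (1/0.1840) ln[(0.347/0.163)(1 − 1.558×0.1840/(0.163×7.722))] = 5.435 × ln(1.644) = 2.702 d.
D_c = (0.163/0.347) × 7.722 × e^(−0.163×2.702) = 0.4697 × 7.722 × 0.6438 = 2.335 mg/L.
Minimum DO = 9.19 − 2.335 = 6.855 mg/L.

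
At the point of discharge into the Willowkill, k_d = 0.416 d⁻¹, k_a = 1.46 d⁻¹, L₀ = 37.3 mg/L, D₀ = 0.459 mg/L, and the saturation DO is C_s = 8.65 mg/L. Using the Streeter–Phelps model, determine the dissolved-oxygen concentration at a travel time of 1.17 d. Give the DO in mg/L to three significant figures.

DO ≈ 2.12 mg/L

k_d L₀/(k_a−k_d) = 0.416×37.3/(1.46−0.416) = 15.52/1.044 = 14.86 mg/L.
e^(−k_d t) = e^(−0.416×1.170) = 0.6146; e^(−k_a t) = e^(−1.46×1.170) = 0.1812.
D = 14.86 × (0.6146 − 0.1812) + 0.459 × 0.1812 = 6.442 + 0.08317 = 6.525 mg/L.
DO = C_s − D = 8.65 − 6.525 = 2.125 mg/L.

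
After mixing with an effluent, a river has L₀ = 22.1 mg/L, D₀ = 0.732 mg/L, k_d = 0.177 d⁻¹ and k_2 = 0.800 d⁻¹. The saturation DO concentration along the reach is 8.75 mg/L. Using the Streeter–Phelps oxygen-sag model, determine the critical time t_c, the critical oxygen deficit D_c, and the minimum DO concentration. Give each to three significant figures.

t_c ≈ 2.22 d; D_c ≈ 3.30 mg/L; min DO ≈ 5.45 mg/L

At the critical point dD/dt = 0, so k_d L₀ e^(−k_d t) = k_2 D. Substituting D(t) from the Streeter–Phelps equation and solving for t gives
t_c = ln[(k_2/k_d)(1 − D₀(k_2−k_d)/(k_d L₀))] / (k_2−k_d).
Here k_2−k_d = 0.6230 d⁻¹ and 1 − D₀(k_2−k_d)/(k_d L₀) = 1 − 0.732×0.6230/(0.177×22.1) = 0.8834, so
t_c = ln(4.520 × 0.8834) / 0.6230 = 1.385 / 0.6230 = 2.222 d.
L(t_c) = L₀ e^(−k_d t_c) = 22.1 × 0.6748 = 14.91 mg/L, and at the critical point k_2 D_c = k_d L, so D_c = (0.177/0.800) × 14.91 = 3.299 mg/L.
Minimum DO = C_s − D_c = 8.75 − 3.299 = 5.451 mg/L.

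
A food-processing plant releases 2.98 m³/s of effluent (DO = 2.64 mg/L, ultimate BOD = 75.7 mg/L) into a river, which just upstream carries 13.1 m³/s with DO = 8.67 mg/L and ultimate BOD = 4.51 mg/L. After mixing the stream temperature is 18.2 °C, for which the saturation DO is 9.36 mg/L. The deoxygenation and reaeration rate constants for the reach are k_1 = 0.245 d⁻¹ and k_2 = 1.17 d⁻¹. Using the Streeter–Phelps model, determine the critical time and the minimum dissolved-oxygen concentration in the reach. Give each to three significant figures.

t_c ≈ 1.16 d; minimum DO ≈ 6.57 mg/L

Mixed DO = (13.1×8.67 + 2.98×2.64)/(13.1+2.98) = 121.4/16.08 = 7.553 mg/L.
Mixed L₀ = (13.1×4.51 + 2.98×75.7)/(16.08) = 284.7/16.08 = 17.70 mg/L.
Initial deficit D₀ = C_s − DO₀ = 9.36 − 7.553 = 1.807 mg/L.
t_c = (1/0.9250) ln[(1.17/0.245)(1 − 1.807×0.9250/(0.245×17.70))] = 1.081 × ln(2.935) = 1.164 d.
D_c = (0.245/1.17) × 17.70 × e^(−0.245×1.164) = 0.2094 × 17.70 × 0.7519 = 2.787 mg/L.
Minimum DO = 9.36 − 2.787 = 6.573 mg/L.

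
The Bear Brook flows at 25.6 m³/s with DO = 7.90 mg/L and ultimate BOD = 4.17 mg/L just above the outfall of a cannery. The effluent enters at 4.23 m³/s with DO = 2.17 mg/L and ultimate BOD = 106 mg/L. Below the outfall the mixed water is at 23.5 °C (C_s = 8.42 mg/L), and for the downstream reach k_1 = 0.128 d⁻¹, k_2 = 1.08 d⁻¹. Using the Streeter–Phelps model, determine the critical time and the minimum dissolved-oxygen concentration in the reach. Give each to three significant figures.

Mixed DO = (25.6×7.90 + 4.23×2.17)/(25.6+4.23) = 211.4/29.83 = 7.087 mg/L.
Mixed L₀ = (25.6×4.17 + 4.23×106)/(29.83) = 555.1/29.83 = 18.61 mg/L.
Initial deficit D₀ = C_s − DO₀ = 8.42 − 7.087 = 1.333 mg/L.
t_c = (1/0.9520) ln[(1.08/0.128)(1 − 1.333×0.9520/(0.128×18.61))] = 1.050 × ln(3.944) = 1.441 d.
D_c = (0.128/1.08) × 18.61 × e^(−0.128×1.441) = 0.1185 × 18.61 × 0.8315 = 1.834 mg/L.
Minimum DO = 8.42 − 1.834 = 6.586 mg/L.

t_c ≈ 1.44 d; minimum DO ≈ 6.59 mg/L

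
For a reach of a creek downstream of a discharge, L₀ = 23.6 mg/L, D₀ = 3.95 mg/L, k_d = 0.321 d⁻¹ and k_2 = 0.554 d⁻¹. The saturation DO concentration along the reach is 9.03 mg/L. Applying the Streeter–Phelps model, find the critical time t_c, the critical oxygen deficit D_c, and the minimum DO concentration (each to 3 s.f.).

t_c ≈ 1.79 d; D_c ≈ 7.71 mg/L; min DO ≈ 1.32 mg/L

t_c = [1/(k_2−k_d)] ln[(k_2/k_d)(1 − D₀(k_2−k_d)/(k_d L₀))]
= [1/(0.554−0.321)] ln[(0.554/0.321)(1 − 3.95×0.2330/(0.321×23.6))]
= (1/0.2330) ln[1.726 × 0.8785] = 4.292 × ln(1.516) = 4.292 × 0.4162 = 1.786 d.
D_c = (k_d/k_2) L₀ e^(−k_d t_c) = (0.321/0.554) × 23.6 × e^(−0.321×1.786) = 0.5794 × 23.6 × 0.5636 = 7.707 mg/L.
Minimum DO = C_s − D_c = 9.03 − 7.707 = 1.323 mg/L.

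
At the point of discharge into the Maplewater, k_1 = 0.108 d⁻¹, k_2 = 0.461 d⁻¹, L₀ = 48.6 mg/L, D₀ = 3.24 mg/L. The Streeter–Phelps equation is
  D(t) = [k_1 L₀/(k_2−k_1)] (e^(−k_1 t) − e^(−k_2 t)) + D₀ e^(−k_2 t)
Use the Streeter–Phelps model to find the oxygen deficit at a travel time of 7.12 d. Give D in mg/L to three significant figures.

D ≈ 6.46 mg/L

k_1 L₀/(k_2−k_1) = 0.108×48.6/(0.461−0.108) = 5.249/0.3530 = 14.87 mg/L.
e^(−k_1 t) = e^(−0.108×7.120) = 0.4635; e^(−k_2 t) = e^(−0.461×7.120) = 0.03754.
D = 14.87 × (0.4635 − 0.03754) + 3.24 × 0.03754 = 6.334 + 0.1216 = 6.455 mg/L.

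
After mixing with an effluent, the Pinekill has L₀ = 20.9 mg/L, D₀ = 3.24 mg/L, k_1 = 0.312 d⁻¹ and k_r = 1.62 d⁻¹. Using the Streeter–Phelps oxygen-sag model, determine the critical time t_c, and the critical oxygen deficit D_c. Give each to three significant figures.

t_c ≈ 0.457 d; D_c ≈ 3.49 mg/L

At the critical point dD/dt = 0, so k_1 L₀ e^(−k_1 t) = k_r D. Substituting D(t) from the Streeter–Phelps equation and solving for t gives
t_c = ln[(k_r/k_1)(1 − D₀(k_r−k_1)/(k_1 L₀))] / (k_r−k_1).
Here k_r−k_1 = 1.308 d⁻¹ and 1 − D₀(k_r−k_1)/(k_1 L₀) = 1 − 3.24×1.308/(0.312×20.9) = 0.3501, so
t_c = ln(5.192 × 0.3501) / 1.308 = 0.5976 / 1.308 = 0.4569 d.
D_c = (k_1/k_r) L₀ e^(−k_1 t_c) = (0.312/1.62) × 20.9 × e^(−0.312×0.4569) = 0.1926 × 20.9 × 0.8671 = 3.490 mg/L.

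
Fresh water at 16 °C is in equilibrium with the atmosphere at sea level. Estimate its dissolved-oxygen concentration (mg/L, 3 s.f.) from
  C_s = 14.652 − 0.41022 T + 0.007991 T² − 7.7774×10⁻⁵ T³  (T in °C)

C_s = 14.652 − 0.41022×16 + 0.007991×16² − 7.7774×10⁻⁵×16³ = 9.816 mg/L.

C_s ≈ 9.82 mg/L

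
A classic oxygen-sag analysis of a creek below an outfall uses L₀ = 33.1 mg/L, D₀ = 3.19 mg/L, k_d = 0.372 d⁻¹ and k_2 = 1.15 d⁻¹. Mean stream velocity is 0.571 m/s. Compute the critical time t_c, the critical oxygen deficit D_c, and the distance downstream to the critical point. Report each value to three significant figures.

t_c ≈ 1.16 d; D_c ≈ 6.95 mg/L; x_c ≈ 57.3 km

t_c = [1/(k_2−k_d)] ln[(k_2/k_d)(1 − D₀(k_2−k_d)/(k_d L₀))]
= [1/(1.15−0.372)] ln[(1.15/0.372)(1 − 3.19×0.7780/(0.372×33.1))]
= (1/0.7780) ln[3.091 × 0.7984] = 1.285 × ln(2.468) = 1.285 × 0.9035 = 1.161 d.
L(t_c) = L₀ e^(−k_d t_c) = 33.1 × 0.6492 = 21.49 mg/L, and at the critical point k_2 D_c = k_d L, so D_c = (0.372/1.15) × 21.49 = 6.951 mg/L.
x_c = v t_c = 0.571 m/s × 1.161 d × 86400 s/d = 57290 m ≈ 57.3 km.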